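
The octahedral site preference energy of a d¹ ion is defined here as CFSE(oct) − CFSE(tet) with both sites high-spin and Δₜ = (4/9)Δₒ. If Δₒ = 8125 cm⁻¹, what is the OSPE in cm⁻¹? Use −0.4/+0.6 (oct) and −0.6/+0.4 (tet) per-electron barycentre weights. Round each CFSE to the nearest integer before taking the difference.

-1083

Octahedral (high-spin): t₂g¹ eg⁰, CFSE = 1(−0.4) + 0(+0.6) = -0.4Δₒ = -0.4 × 8125 = -3250 cm⁻¹.
In a tetrahedral site the filling is e¹ t₂⁰: CFSE(tet) = -0.6Δₜ = -0.6 × (4/9)(8125) = -2167 cm⁻¹.
OSPE = -3250 − (-2167) = -1083 cm⁻¹.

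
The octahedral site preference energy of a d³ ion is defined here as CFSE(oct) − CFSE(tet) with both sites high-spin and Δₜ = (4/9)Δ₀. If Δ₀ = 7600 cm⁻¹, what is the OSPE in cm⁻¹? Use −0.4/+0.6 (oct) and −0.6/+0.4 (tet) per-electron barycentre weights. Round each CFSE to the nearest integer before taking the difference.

Octahedral high-spin t₂g³ eg⁰: CFSE = -1.2 × 7600 = -9120 cm⁻¹.
In a tetrahedral site the filling is e² t₂¹: CFSE(tet) = -0.8Δₜ = -0.8 × (4/9)(7600) = -2702 cm⁻¹.
OSPE = CFSE(oct) − CFSE(tet) = -9120 − (-2702) = -6418 cm⁻¹.

-6418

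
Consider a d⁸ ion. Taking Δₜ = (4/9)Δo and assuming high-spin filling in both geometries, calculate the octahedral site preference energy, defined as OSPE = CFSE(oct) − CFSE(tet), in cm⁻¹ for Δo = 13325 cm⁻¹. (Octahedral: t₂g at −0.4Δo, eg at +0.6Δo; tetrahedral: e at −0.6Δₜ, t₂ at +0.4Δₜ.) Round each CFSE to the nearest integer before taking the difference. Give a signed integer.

Octahedral high-spin t2g^6 e_g^2: CFSE = -1.2 × 13325 = -15990 cm⁻¹.
In a tetrahedral site the filling is e^4 t2^4: CFSE(tet) = -0.8Δₜ = -0.8 × (4/9)(13325) = -4738 cm⁻¹.
OSPE = CFSE(oct) − CFSE(tet) = -15990 − (-4738) = -11252 cm⁻¹.

-11252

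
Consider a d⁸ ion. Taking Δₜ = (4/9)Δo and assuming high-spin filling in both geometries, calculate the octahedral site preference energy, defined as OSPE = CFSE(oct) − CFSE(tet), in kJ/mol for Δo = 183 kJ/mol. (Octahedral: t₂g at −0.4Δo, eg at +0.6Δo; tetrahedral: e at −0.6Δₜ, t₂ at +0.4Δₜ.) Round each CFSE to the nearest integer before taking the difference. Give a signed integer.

-155

In an octahedral site d⁸ (HS) is t2g^6 e_g^2, giving CFSE(oct) = -1.2Δo = -220 kJ/mol.
Tetrahedral e^4 t2^4 gives -0.8Δₜ = -0.8 × (4/9) × 183 = -65 kJ/mol.
OSPE = -220 − (-65) = -155 kJ/mol.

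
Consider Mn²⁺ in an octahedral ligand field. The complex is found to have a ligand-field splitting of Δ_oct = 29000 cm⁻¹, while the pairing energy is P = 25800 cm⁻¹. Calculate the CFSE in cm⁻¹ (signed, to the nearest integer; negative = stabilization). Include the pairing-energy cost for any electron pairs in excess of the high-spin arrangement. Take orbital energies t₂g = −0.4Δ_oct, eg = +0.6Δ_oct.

-6400

Mn²⁺: group 7, so d-count = 7 − 2 = 5.
With Δ_oct > P the complex is low-spin.
That gives t₂g⁵ eg⁰.
Orbital CFSE = -2.0Δ_oct = -2.0 × 29000 = -58000 cm⁻¹.
Excess pairs vs high-spin: 2 − 0 = 2; pairing cost = +51600 cm⁻¹.
Net CFSE = -58000 + 51600 = -6400 cm⁻¹.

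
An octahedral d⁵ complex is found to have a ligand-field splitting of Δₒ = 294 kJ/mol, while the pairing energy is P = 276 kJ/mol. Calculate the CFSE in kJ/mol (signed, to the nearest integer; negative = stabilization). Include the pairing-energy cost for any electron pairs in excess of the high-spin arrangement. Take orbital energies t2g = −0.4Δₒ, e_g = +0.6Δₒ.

-36

Δₒ > P, so pairing is preferred: the ground state is low-spin.
Configuration: t2g^5 e_g^0.
Orbital CFSE = -2.0Δₒ = -2.0 × 294 = -588 kJ/mol.
Excess pairs vs high-spin: 2 − 0 = 2; pairing cost = +552 kJ/mol.
Net CFSE = -588 + 552 = -36 kJ/mol.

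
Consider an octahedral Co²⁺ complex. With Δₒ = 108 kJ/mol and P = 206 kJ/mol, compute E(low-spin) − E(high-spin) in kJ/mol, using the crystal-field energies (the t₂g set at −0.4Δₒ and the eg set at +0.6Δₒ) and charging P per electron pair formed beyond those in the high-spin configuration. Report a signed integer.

Co is in group 9, so Co²⁺ is d⁷ (9 − 2 = 7).
High-spin d⁷ fills as t₂g⁵ eg² with CFSE 5(−0.4) + 2(+0.6) = -0.8Δₒ = -86 kJ/mol.
For low-spin the configuration is t₂g⁶ eg¹: orbital energy -1.8 × 108 = -194 kJ/mol, and 1 additional pair relative to high-spin adds 206 kJ/mol, giving 12 kJ/mol.
E(LS) − E(HS) = 12 − (-86) = 98 kJ/mol.

98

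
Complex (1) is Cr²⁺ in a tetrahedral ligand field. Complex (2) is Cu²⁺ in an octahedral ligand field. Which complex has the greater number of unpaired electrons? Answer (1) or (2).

(1)

(1): Cr is in group 6, so Cr²⁺ is d⁴ (6 − 2 = 4); Tetrahedral fields are weak (Δₜ ≈ 4/9 Δₒ), so electrons fill high-spin; e² t₂² → 4 unpaired.
(2): Cu²⁺: group 11, so d-count = 11 − 2 = 9; For octahedral d⁹ the high- and low-spin configurations coincide; t2g^6 e_g^3 → 1 unpaired.
So (1) has more unpaired electrons.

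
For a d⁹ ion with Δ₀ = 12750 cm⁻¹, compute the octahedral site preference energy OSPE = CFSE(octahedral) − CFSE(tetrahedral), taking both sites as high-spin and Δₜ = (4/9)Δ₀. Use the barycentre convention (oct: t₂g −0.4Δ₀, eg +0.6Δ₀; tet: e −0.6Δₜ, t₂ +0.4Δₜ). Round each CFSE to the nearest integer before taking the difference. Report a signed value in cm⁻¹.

Octahedral (high-spin): t2g^6 e_g^3, CFSE = 6(−0.4) + 3(+0.6) = -0.6Δ₀ = -0.6 × 12750 = -7650 cm⁻¹.
In a tetrahedral site the filling is e^4 t2^5: CFSE(tet) = -0.4Δₜ = -0.4 × (4/9)(12750) = -2267 cm⁻¹.
OSPE = -7650 − (-2267) = -5383 cm⁻¹.

-5383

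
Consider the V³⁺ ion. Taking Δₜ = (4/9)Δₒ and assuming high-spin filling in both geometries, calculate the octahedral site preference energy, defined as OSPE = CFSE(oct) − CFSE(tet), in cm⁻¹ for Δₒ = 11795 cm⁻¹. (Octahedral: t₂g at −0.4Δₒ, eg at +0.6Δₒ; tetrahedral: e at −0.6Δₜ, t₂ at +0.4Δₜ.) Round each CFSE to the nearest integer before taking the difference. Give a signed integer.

-3145

Group 5 minus oxidation state +3 gives a d² configuration for V³⁺.
Octahedral (high-spin): t2g^2 e_g^0, CFSE = 2(−0.4) + 0(+0.6) = -0.8Δₒ = -0.8 × 11795 = -9436 cm⁻¹.
Tetrahedral: e^2 t2^0, CFSE = 2(−0.6) + 0(+0.4) = -1.2Δₜ = -1.2 × (4/9) × 11795 = -6291 cm⁻¹.
Subtracting, OSPE = -9436 − (-6291) = -3145 cm⁻¹.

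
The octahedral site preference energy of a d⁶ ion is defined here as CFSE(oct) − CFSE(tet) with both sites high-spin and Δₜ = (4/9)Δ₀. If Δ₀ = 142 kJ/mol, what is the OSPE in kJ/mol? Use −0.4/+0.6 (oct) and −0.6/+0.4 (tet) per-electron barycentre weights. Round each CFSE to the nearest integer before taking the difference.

Octahedral (high-spin): t₂g⁴ eg², CFSE = 4(−0.4) + 2(+0.6) = -0.4Δ₀ = -0.4 × 142 = -57 kJ/mol.
In a tetrahedral site the filling is e³ t₂³: CFSE(tet) = -0.6Δₜ = -0.6 × (4/9)(142) = -38 kJ/mol.
OSPE = CFSE(oct) − CFSE(tet) = -57 − (-38) = -19 kJ/mol.

-19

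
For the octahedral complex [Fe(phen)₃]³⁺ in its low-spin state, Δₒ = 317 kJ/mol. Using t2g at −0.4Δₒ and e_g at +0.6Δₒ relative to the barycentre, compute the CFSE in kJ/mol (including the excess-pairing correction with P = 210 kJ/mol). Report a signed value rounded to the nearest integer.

-214

phen is neutral, so the +3 overall charge sits on Fe: oxidation state +3.
Fe is in group 8, so Fe³⁺ is d⁵ (8 − 3 = 5).
Electron filling gives t2g^5 e_g^0.
The orbital stabilization is -2.0Δₒ = -2.0 × 317 = -634 kJ/mol.
Relative to high-spin t2g^3 e_g^2 (0 paired), the low-spin configuration has 2 additional pairs, contributing +2 × 210 = +420 kJ/mol.
Combining: -634 + 420 = -214 kJ/mol.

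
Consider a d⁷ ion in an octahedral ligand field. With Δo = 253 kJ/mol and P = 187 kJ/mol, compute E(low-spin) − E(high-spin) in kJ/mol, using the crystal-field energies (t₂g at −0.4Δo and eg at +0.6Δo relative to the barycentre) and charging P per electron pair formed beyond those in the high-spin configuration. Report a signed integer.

-66

In the high-spin limit (t₂g⁵ eg²) the orbital term is -0.8Δo = -202 kJ/mol, with no excess pairing.
Low-spin t₂g⁶ eg¹ gives -1.8Δo = -455 kJ/mol, but forming 1 extra pair costs 1P = 187 kJ/mol, so E(LS) = -455 + 187 = -268 kJ/mol.
Thus E(LS) − E(HS) = -66 kJ/mol.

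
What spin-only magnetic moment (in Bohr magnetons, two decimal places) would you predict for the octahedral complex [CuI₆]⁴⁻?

1.73 Bohr magnetons

Each I⁻ contributes -1; 6 × (-1) = -6. With overall charge -4, Cu is in the +2 oxidation state.
Cu is in group 11, so Cu²⁺ is d⁹ (11 − 2 = 9).
For octahedral d⁹ the high- and low-spin configurations coincide.
Configuration: t₂g⁶ eg³ → 1 unpaired electron.
μ(spin-only) = √[1(1+2)] = √3 ≈ 1.73 Bohr magnetons.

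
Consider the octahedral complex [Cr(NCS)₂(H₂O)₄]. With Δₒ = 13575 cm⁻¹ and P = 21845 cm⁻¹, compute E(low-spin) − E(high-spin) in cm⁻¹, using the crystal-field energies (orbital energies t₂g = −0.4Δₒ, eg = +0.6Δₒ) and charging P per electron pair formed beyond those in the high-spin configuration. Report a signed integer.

8270

Ligand charges: 2×(-1) from NCS⁻ and 4×(+0) from H₂O sum to -2; with overall charge +0, Cr is +2.
Cr sits in group 6; removing 2 electrons leaves Cr²⁺ with 6 − 2 = 4 d electrons.
High-spin d⁴ fills as t₂g³ eg¹ with CFSE 3(−0.4) + 1(+0.6) = -0.6Δₒ = -8145 cm⁻¹.
Low-spin t₂g⁴ eg⁰ gives -1.6Δₒ = -21720 cm⁻¹, but forming 1 extra pair costs 1P = 21845 cm⁻¹, so E(LS) = -21720 + 21845 = 125 cm⁻¹.
The difference is 125 − (-8145) = 8270 cm⁻¹, so high-spin lies lower.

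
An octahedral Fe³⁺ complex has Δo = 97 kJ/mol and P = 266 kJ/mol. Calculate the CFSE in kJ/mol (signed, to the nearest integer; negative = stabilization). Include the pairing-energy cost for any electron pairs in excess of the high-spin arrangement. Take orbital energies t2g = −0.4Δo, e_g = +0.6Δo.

Fe is in group 8, so Fe³⁺ is d⁵ (8 − 3 = 5).
With Δo < P the complex is high-spin.
Configuration: t2g^3 e_g^2.
Orbital CFSE = 0.0Δo = 0.0 × 97 = 0 kJ/mol.
High-spin has no excess pairs, so no pairing correction applies.

0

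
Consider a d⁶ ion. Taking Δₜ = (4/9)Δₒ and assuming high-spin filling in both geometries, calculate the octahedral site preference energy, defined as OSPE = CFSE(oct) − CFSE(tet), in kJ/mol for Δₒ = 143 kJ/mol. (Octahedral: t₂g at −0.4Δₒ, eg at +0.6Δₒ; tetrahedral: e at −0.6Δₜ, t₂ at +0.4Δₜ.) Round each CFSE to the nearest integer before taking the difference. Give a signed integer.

In an octahedral site d⁶ (HS) is t2g^4 e_g^2, giving CFSE(oct) = -0.4Δₒ = -57 kJ/mol.
Tetrahedral e^3 t2^3 gives -0.6Δₜ = -0.6 × (4/9) × 143 = -38 kJ/mol.
OSPE = -57 − (-38) = -19 kJ/mol.

-19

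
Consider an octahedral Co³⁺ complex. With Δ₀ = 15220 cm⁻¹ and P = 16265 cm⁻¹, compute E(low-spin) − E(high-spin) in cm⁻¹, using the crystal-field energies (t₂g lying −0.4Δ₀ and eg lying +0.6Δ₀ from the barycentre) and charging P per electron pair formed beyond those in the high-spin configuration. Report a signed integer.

2090

Co sits in group 9; removing 3 electrons leaves Co³⁺ with 9 − 3 = 6 d electrons.
High-spin d⁶ fills as t₂g⁴ eg² with CFSE 4(−0.4) + 2(+0.6) = -0.4Δ₀ = -6088 cm⁻¹.
For low-spin the configuration is t₂g⁶ eg⁰: orbital energy -2.4 × 15220 = -36528 cm⁻¹, and 2 additional pairs relative to high-spin add 32530 cm⁻¹, giving -3998 cm⁻¹.
The difference is -3998 − (-6088) = 2090 cm⁻¹, so high-spin lies lower.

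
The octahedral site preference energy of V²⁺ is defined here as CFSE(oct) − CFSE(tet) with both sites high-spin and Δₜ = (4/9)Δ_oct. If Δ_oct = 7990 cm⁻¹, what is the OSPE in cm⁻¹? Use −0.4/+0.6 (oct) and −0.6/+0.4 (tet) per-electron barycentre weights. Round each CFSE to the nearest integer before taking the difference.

Group 5 minus oxidation state +2 gives a d³ configuration for V²⁺.
In an octahedral site d³ (HS) is t₂g³ eg⁰, giving CFSE(oct) = -1.2Δ_oct = -9588 cm⁻¹.
In a tetrahedral site the filling is e² t₂¹: CFSE(tet) = -0.8Δₜ = -0.8 × (4/9)(7990) = -2841 cm⁻¹.
Subtracting, OSPE = -9588 − (-2841) = -6747 cm⁻¹.

-6747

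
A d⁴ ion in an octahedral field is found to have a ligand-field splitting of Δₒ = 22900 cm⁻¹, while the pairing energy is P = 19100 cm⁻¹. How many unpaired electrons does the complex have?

Δₒ > P, so pairing is preferred: the ground state is low-spin.
Filling d⁴ accordingly: t2g^4 e_g^0.
Unpaired electrons: 2.

2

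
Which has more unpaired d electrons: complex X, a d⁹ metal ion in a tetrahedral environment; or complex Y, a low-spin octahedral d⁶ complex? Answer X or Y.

X: Tetrahedral splitting is small, so the complex is high-spin; e⁴ t₂⁵ → 1 unpaired.
Y: t₂g⁶ eg⁰ → 0 unpaired.
So X has more unpaired electrons.

X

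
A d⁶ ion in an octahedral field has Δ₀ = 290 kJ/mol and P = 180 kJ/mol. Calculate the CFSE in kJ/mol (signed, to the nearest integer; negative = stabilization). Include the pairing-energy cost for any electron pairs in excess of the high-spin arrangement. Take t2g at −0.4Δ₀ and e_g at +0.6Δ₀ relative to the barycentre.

-336

Since Δ₀ = 290 kJ/mol > P = 180 kJ/mol, the complex adopts the low-spin configuration.
Filling d⁶ accordingly: t2g^6 e_g^0.
Orbital CFSE = -2.4Δ₀ = -2.4 × 290 = -696 kJ/mol.
Excess pairs vs high-spin: 3 − 1 = 2; pairing cost = +360 kJ/mol.
Net CFSE = -696 + 360 = -336 kJ/mol.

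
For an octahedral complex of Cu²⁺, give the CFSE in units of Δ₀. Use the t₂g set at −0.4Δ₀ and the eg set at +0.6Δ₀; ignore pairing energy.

Group 11 minus oxidation state +2 gives a d⁹ configuration for Cu²⁺.
Configuration: t₂g⁶ eg³.
CFSE = 6(-0.4Δ₀) + 3(0.6Δ₀) = -2.4Δ₀ + 1.8Δ₀ = -0.6Δ₀.

-0.6 Δ₀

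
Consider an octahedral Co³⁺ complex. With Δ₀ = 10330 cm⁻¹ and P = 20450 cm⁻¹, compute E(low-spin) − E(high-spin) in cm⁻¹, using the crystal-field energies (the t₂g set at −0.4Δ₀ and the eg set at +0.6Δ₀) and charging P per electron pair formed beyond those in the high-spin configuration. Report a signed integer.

Group 9 minus oxidation state +3 gives a d⁶ configuration for Co³⁺.
High-spin d⁶ fills as t₂g⁴ eg² with CFSE 4(−0.4) + 2(+0.6) = -0.4Δ₀ = -4132 cm⁻¹.
Low-spin: t₂g⁶ eg⁰, orbital CFSE = -2.4Δ₀ = -24792 cm⁻¹; plus 2 excess pairs × P = +40900 cm⁻¹; total 16108 cm⁻¹.
E(LS) − E(HS) = 16108 − (-4132) = 20240 cm⁻¹.

20240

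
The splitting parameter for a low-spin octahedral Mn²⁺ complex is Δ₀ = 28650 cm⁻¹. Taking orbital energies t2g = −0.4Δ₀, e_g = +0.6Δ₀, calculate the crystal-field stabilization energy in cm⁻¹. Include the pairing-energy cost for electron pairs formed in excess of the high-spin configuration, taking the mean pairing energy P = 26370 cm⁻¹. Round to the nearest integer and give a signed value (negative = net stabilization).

Mn²⁺: group 7, so d-count = 7 − 2 = 5.
The d⁵ electrons fill as t2g^5 e_g^0.
The orbital stabilization is -2.0Δ₀ = -2.0 × 28650 = -57300 cm⁻¹.
Relative to high-spin t2g^3 e_g^2 (0 paired), the low-spin configuration has 2 additional pairs, contributing +2 × 26370 = +52740 cm⁻¹.
Combining: -57300 + 52740 = -4560 cm⁻¹.

-4560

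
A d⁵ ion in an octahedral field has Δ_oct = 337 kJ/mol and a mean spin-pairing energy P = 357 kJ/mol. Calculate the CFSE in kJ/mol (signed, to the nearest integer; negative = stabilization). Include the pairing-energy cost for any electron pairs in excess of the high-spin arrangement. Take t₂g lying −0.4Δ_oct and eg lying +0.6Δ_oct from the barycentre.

0

Here Δ_oct < P (337 < 357), so the high-spin state is favoured.
Configuration: t₂g³ eg².
Orbital CFSE = 0.0Δ_oct = 0.0 × 337 = 0 kJ/mol.
High-spin has no excess pairs, so no pairing correction applies.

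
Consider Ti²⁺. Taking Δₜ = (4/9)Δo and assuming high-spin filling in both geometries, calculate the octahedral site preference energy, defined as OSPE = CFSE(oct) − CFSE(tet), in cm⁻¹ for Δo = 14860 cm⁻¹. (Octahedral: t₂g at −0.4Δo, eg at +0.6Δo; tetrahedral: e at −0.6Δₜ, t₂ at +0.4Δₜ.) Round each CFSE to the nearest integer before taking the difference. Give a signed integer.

Ti²⁺: group 4, so d-count = 4 − 2 = 2.
Octahedral (high-spin): t₂g² eg⁰, CFSE = 2(−0.4) + 0(+0.6) = -0.8Δo = -0.8 × 14860 = -11888 cm⁻¹.
Tetrahedral: e² t₂⁰, CFSE = 2(−0.6) + 0(+0.4) = -1.2Δₜ = -1.2 × (4/9) × 14860 = -7925 cm⁻¹.
OSPE = -11888 − (-7925) = -3963 cm⁻¹.

-3963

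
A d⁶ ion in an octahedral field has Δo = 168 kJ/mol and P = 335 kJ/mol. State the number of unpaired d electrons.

Here Δo < P (168 < 335), so the high-spin state is favoured.
Filling d⁶ accordingly: t₂g⁴ eg².
Unpaired electrons: 4.

4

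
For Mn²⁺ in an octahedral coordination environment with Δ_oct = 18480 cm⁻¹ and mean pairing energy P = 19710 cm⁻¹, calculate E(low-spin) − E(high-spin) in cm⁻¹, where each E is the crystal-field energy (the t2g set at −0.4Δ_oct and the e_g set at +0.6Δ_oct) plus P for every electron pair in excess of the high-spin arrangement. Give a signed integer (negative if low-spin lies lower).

Mn²⁺: group 7, so d-count = 7 − 2 = 5.
High-spin d⁵ fills as t2g^3 e_g^2 with CFSE 3(−0.4) + 2(+0.6) = 0.0Δ_oct = 0 cm⁻¹.
Low-spin: t2g^5 e_g^0, orbital CFSE = -2.0Δ_oct = -36960 cm⁻¹; plus 2 excess pairs × P = +39420 cm⁻¹; total 2460 cm⁻¹.
The difference is 2460 − (0) = 2460 cm⁻¹, so high-spin lies lower.

2460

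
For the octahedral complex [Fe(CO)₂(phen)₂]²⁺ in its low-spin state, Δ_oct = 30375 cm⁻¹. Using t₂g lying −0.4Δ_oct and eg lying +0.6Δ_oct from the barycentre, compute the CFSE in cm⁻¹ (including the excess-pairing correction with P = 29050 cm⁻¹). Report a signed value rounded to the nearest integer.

-14800

Ligand charges: 2×(+0) from CO and 2×(+0) from phen sum to +0; with overall charge +2, Fe is +2.
Group 8 minus oxidation state +2 gives a d⁶ configuration for Fe²⁺.
Configuration: t₂g⁶ eg⁰.
CFSE(orbital) = 6×(-0.4Δ_oct) + 0×(0.6Δ_oct) = -2.4Δ_oct; with Δ_oct = 30375 cm⁻¹ that is -72900 cm⁻¹.
Pairing penalty: 3 pairs vs 1 in the high-spin reference → 2 extra × P = 58100 cm⁻¹.
Overall CFSE = -72900 + 58100 = -14800 cm⁻¹.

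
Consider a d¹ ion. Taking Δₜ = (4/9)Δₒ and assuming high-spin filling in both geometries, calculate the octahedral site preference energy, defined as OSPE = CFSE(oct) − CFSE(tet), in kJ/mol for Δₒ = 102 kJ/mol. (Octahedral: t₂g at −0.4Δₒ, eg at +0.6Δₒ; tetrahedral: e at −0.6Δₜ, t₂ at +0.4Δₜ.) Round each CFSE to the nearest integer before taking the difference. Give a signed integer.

Octahedral (high-spin): t₂g¹ eg⁰, CFSE = 1(−0.4) + 0(+0.6) = -0.4Δₒ = -0.4 × 102 = -41 kJ/mol.
In a tetrahedral site the filling is e¹ t₂⁰: CFSE(tet) = -0.6Δₜ = -0.6 × (4/9)(102) = -27 kJ/mol.
OSPE = -41 − (-27) = -14 kJ/mol.

-14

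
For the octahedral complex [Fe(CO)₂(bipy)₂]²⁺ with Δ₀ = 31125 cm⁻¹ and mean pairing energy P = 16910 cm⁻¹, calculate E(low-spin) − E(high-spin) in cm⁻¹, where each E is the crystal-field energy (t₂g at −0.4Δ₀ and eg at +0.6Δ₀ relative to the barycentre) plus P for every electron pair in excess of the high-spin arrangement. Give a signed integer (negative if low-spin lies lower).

Ligand charges: 2×(+0) from CO and 2×(+0) from bipy sum to +0; with overall charge +2, Fe is +2.
Fe is in group 8, so Fe²⁺ is d⁶ (8 − 2 = 6).
High-spin d⁶ fills as t₂g⁴ eg² with CFSE 4(−0.4) + 2(+0.6) = -0.4Δ₀ = -12450 cm⁻¹.
For low-spin the configuration is t₂g⁶ eg⁰: orbital energy -2.4 × 31125 = -74700 cm⁻¹, and 2 additional pairs relative to high-spin add 33820 cm⁻¹, giving -40880 cm⁻¹.
Thus E(LS) − E(HS) = -28430 cm⁻¹.

-28430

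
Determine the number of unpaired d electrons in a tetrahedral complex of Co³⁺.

4

Group 9 minus oxidation state +3 gives a d⁶ configuration for Co³⁺.
With tetrahedral geometry the complex is necessarily high-spin.
Configuration: e³ t₂³, giving 4 unpaired electrons.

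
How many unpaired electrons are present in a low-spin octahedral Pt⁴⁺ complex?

Pt is in group 10, so Pt⁴⁺ is d⁶ (10 − 4 = 6).
Configuration: t2g^6 e_g^0, giving 0 unpaired electrons.

0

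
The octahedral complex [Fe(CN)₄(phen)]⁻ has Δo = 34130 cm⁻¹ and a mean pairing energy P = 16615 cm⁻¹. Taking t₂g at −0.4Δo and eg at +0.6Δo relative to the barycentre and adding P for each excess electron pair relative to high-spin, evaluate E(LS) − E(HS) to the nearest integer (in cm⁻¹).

-35030

Ligand charges: 4×(-1) from CN⁻ and 1×(+0) from phen sum to -4; with overall charge -1, Fe is +3.
Group 8 minus oxidation state +3 gives a d⁵ configuration for Fe³⁺.
High-spin: t₂g³ eg², CFSE = 0.0Δo = 0 cm⁻¹.
Low-spin t₂g⁵ eg⁰ gives -2.0Δo = -68260 cm⁻¹, but forming 2 extra pairs costs 2P = 33230 cm⁻¹, so E(LS) = -68260 + 33230 = -35030 cm⁻¹.
Thus E(LS) − E(HS) = -35030 cm⁻¹.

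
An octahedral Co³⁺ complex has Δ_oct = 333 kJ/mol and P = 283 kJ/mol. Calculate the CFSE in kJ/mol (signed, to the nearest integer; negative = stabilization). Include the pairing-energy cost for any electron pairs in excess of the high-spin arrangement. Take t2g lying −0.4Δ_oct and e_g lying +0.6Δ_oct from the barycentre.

Group 9 minus oxidation state +3 gives a d⁶ configuration for Co³⁺.
Here Δ_oct > P (333 > 283), so the low-spin state is favoured.
Filling d⁶ accordingly: t2g^6 e_g^0.
Orbital CFSE = -2.4Δ_oct = -2.4 × 333 = -799 kJ/mol.
Excess pairs vs high-spin: 3 − 1 = 2; pairing cost = +566 kJ/mol.
Net CFSE = -799 + 566 = -233 kJ/mol.

-233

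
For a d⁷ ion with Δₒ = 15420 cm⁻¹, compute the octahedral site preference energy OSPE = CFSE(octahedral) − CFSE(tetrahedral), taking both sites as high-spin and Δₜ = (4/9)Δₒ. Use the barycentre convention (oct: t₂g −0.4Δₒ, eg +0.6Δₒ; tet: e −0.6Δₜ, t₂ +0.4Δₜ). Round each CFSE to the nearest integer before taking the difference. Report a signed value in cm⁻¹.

Octahedral (high-spin): t₂g⁵ eg², CFSE = 5(−0.4) + 2(+0.6) = -0.8Δₒ = -0.8 × 15420 = -12336 cm⁻¹.
In a tetrahedral site the filling is e⁴ t₂³: CFSE(tet) = -1.2Δₜ = -1.2 × (4/9)(15420) = -8224 cm⁻¹.
OSPE = CFSE(oct) − CFSE(tet) = -12336 − (-8224) = -4112 cm⁻¹.

-4112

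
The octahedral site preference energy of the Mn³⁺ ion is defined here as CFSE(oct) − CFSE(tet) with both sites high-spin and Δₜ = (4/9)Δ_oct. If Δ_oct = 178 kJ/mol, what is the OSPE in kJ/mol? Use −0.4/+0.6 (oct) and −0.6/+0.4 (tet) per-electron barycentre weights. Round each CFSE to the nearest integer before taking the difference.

-75

Mn is in group 7, so Mn³⁺ is d⁴ (7 − 3 = 4).
In an octahedral site d⁴ (HS) is t₂g³ eg¹, giving CFSE(oct) = -0.6Δ_oct = -107 kJ/mol.
In a tetrahedral site the filling is e² t₂²: CFSE(tet) = -0.4Δₜ = -0.4 × (4/9)(178) = -32 kJ/mol.
OSPE = CFSE(oct) − CFSE(tet) = -107 − (-32) = -75 kJ/mol.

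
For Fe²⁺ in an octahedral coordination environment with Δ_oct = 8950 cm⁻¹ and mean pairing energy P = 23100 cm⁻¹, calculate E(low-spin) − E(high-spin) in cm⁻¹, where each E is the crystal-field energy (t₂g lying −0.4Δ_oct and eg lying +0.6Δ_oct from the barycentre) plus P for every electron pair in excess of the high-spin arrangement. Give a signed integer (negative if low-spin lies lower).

28300

Fe²⁺: group 8, so d-count = 8 − 2 = 6.
High-spin: t₂g⁴ eg², CFSE = -0.4Δ_oct = -3580 cm⁻¹.
For low-spin the configuration is t₂g⁶ eg⁰: orbital energy -2.4 × 8950 = -21480 cm⁻¹, and 2 additional pairs relative to high-spin add 46200 cm⁻¹, giving 24720 cm⁻¹.
E(LS) − E(HS) = 24720 − (-3580) = 28300 cm⁻¹.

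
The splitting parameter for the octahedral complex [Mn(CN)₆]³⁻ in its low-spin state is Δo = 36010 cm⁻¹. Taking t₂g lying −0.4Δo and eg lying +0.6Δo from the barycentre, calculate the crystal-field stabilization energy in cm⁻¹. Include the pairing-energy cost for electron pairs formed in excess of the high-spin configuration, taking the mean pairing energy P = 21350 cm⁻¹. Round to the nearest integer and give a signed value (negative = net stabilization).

Each CN⁻ contributes -1; 6 × (-1) = -6. With overall charge -3, Mn is in the +3 oxidation state.
Mn is in group 7, so Mn³⁺ is d⁴ (7 − 3 = 4).
Configuration: t₂g⁴ eg⁰.
The orbital stabilization is -1.6Δo = -1.6 × 36010 = -57616 cm⁻¹.
Pairing penalty: 1 pair vs 0 in the high-spin reference → 1 extra × P = 21350 cm⁻¹.
Overall CFSE = -57616 + 21350 = -36266 cm⁻¹.

-36266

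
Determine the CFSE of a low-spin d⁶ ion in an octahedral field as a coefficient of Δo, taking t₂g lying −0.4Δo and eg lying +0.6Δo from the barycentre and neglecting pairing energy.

Configuration: t₂g⁶ eg⁰.
CFSE = 6(-0.4Δo) + 0(0.6Δo) = -2.4Δo + 0.0Δo = -2.4Δo.

-2.4 Δo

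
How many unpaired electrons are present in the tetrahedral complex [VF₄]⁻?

Each F⁻ contributes -1; 4 × (-1) = -4. With overall charge -1, V is in the +3 oxidation state.
Group 5 minus oxidation state +3 gives a d² configuration for V³⁺.
Tetrahedral splitting is small, so the complex is high-spin.
Configuration: e² t₂⁰, giving 2 unpaired electrons.

2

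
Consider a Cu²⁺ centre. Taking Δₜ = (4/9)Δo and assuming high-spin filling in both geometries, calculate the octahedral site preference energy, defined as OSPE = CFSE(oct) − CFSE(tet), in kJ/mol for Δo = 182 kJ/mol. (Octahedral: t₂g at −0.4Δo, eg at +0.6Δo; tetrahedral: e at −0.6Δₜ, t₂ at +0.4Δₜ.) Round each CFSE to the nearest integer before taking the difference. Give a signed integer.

-77

Cu sits in group 11; removing 2 electrons leaves Cu²⁺ with 11 − 2 = 9 d electrons.
Octahedral (high-spin): t₂g⁶ eg³, CFSE = 6(−0.4) + 3(+0.6) = -0.6Δo = -0.6 × 182 = -109 kJ/mol.
Tetrahedral: e⁴ t₂⁵, CFSE = 4(−0.6) + 5(+0.4) = -0.4Δₜ = -0.4 × (4/9) × 182 = -32 kJ/mol.
Subtracting, OSPE = -109 − (-32) = -77 kJ/mol.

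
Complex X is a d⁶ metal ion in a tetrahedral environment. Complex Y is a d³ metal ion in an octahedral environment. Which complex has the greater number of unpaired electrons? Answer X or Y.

X

X: Tetrahedral fields are weak (Δₜ ≈ 4/9 Δₒ), so electrons fill high-spin; e³ t₂³ → 4 unpaired.
Y: For octahedral d³ the high- and low-spin configurations coincide; t₂g³ eg⁰ → 3 unpaired.
So X has more unpaired electrons.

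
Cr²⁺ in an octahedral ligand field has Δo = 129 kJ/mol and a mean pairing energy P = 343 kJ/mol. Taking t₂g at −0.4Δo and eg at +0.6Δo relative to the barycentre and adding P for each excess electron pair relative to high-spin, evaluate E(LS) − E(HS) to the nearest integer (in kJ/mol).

Cr sits in group 6; removing 2 electrons leaves Cr²⁺ with 6 − 2 = 4 d electrons.
High-spin d⁴ fills as t₂g³ eg¹ with CFSE 3(−0.4) + 1(+0.6) = -0.6Δo = -77 kJ/mol.
Low-spin t₂g⁴ eg⁰ gives -1.6Δo = -206 kJ/mol, but forming 1 extra pair costs 1P = 343 kJ/mol, so E(LS) = -206 + 343 = 137 kJ/mol.
Thus E(LS) − E(HS) = 214 kJ/mol.

214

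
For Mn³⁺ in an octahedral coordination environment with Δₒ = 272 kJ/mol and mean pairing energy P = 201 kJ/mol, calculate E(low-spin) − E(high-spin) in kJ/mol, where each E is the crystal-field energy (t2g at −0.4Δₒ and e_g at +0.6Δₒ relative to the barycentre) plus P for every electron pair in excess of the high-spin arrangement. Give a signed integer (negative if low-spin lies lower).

Mn is in group 7, so Mn³⁺ is d⁴ (7 − 3 = 4).
High-spin: t2g^3 e_g^1, CFSE = -0.6Δₒ = -163 kJ/mol.
Low-spin: t2g^4 e_g^0, orbital CFSE = -1.6Δₒ = -435 kJ/mol; plus 1 excess pair × P = +201 kJ/mol; total -234 kJ/mol.
The difference is -234 − (-163) = -71 kJ/mol, so low-spin lies lower.

-71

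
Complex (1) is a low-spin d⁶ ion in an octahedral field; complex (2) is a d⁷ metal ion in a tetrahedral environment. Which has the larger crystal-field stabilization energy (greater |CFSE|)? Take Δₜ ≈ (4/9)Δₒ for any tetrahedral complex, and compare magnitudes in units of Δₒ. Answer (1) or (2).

(1): t2g^6 e_g^0, CFSE = -2.4Δₒ.
(2): Tetrahedral splitting is small, so the complex is high-spin; e⁴ t₂³, CFSE = -1.2Δₜ ≈ -0.53Δₒ.
So (1) has the larger |CFSE|.

(1)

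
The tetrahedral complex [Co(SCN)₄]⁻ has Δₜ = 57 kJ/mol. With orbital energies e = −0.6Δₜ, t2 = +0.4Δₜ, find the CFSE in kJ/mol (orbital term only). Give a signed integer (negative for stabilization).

-34

Each SCN⁻ contributes -1; 4 × (-1) = -4. With overall charge -1, Co is in the +3 oxidation state.
Co sits in group 9; removing 3 electrons leaves Co³⁺ with 9 − 3 = 6 d electrons.
Tetrahedral fields are weak (Δₜ ≈ 4/9 Δₒ), so electrons fill high-spin.
Configuration: e^3 t2^3.
The orbital stabilization is -0.6Δₜ = -0.6 × 57 = -34 kJ/mol.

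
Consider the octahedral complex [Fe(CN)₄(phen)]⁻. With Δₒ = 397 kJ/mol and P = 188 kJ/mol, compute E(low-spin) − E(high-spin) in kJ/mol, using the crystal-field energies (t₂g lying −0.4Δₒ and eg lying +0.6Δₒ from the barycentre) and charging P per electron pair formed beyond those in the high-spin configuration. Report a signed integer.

Ligand charges: 4×(-1) from CN⁻ and 1×(+0) from phen sum to -4; with overall charge -1, Fe is +3.
Group 8 minus oxidation state +3 gives a d⁵ configuration for Fe³⁺.
In the high-spin limit (t₂g³ eg²) the orbital term is 0.0Δₒ = 0 kJ/mol, with no excess pairing.
Low-spin: t₂g⁵ eg⁰, orbital CFSE = -2.0Δₒ = -794 kJ/mol; plus 2 excess pairs × P = +376 kJ/mol; total -418 kJ/mol.
E(LS) − E(HS) = -418 − (0) = -418 kJ/mol.

-418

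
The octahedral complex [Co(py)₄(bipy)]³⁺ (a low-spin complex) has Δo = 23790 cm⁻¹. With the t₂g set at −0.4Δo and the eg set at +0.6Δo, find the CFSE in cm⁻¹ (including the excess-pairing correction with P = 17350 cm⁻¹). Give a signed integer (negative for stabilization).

Ligand charges: 4×(+0) from py and 1×(+0) from bipy sum to +0; with overall charge +3, Co is +3.
Co sits in group 9; removing 3 electrons leaves Co³⁺ with 9 − 3 = 6 d electrons.
Electron filling gives t₂g⁶ eg⁰.
CFSE(orbital) = 6×(-0.4Δo) + 0×(0.6Δo) = -2.4Δo; with Δo = 23790 cm⁻¹ that is -57096 cm⁻¹.
High-spin d⁶ would be t₂g⁴ eg² with 1 pair; low-spin has 3, so 2 excess pairs cost +2P = +34700 cm⁻¹.
Net CFSE = -57096 + 34700 = -22396 cm⁻¹.

-22396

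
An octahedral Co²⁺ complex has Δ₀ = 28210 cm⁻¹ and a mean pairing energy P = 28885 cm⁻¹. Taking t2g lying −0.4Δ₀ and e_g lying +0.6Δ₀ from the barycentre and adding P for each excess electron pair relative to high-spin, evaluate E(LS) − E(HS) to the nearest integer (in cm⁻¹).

Co²⁺: group 9, so d-count = 9 − 2 = 7.
High-spin d⁷ fills as t2g^5 e_g^2 with CFSE 5(−0.4) + 2(+0.6) = -0.8Δ₀ = -22568 cm⁻¹.
For low-spin the configuration is t2g^6 e_g^1: orbital energy -1.8 × 28210 = -50778 cm⁻¹, and 1 additional pair relative to high-spin adds 28885 cm⁻¹, giving -21893 cm⁻¹.
E(LS) − E(HS) = -21893 − (-22568) = 675 cm⁻¹.

675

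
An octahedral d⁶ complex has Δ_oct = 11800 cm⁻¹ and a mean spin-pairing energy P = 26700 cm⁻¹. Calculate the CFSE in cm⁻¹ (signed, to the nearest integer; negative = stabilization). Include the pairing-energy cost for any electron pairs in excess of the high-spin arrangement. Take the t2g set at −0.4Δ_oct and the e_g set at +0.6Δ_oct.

-4720

Δ_oct < P, so pairing is avoided: the ground state is high-spin.
Configuration: t2g^4 e_g^2.
Orbital CFSE = -0.4Δ_oct = -0.4 × 11800 = -4720 cm⁻¹.
High-spin has no excess pairs, so no pairing correction applies.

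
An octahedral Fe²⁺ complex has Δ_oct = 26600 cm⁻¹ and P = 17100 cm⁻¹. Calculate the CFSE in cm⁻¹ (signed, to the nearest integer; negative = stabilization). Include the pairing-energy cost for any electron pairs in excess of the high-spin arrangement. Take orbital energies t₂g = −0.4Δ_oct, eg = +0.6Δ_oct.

-29640

Fe²⁺: group 8, so d-count = 8 − 2 = 6.
With Δ_oct > P the complex is low-spin.
Configuration: t₂g⁶ eg⁰.
Orbital CFSE = -2.4Δ_oct = -2.4 × 26600 = -63840 cm⁻¹.
Excess pairs vs high-spin: 3 − 1 = 2; pairing cost = +34200 cm⁻¹.
Net CFSE = -63840 + 34200 = -29640 cm⁻¹.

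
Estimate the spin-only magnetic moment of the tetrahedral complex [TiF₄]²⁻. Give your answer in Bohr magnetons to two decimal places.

2.83 Bohr magnetons

Each F⁻ contributes -1; 4 × (-1) = -4. With overall charge -2, Ti is in the +2 oxidation state.
Ti sits in group 4; removing 2 electrons leaves Ti²⁺ with 4 − 2 = 2 d electrons.
With tetrahedral geometry the complex is necessarily high-spin.
Configuration: e² t₂⁰ → 2 unpaired electrons.
μ(spin-only) = √[2(2+2)] = √8 ≈ 2.83 Bohr magnetons.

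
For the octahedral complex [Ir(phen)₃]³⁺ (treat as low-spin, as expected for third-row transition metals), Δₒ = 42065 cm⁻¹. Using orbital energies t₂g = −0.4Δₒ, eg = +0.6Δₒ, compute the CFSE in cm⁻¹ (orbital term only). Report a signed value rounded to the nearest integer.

-100956

phen is neutral, so the +3 overall charge sits on Ir: oxidation state +3.
Group 9 minus oxidation state +3 gives a d⁶ configuration for Ir³⁺.
The d⁶ electrons fill as t₂g⁶ eg⁰.
CFSE(orbital) = 6×(-0.4Δₒ) + 0×(0.6Δₒ) = -2.4Δₒ; with Δₒ = 42065 cm⁻¹ that is -100956 cm⁻¹.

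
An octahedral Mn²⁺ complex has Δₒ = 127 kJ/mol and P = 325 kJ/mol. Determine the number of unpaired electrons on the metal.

Mn²⁺: group 7, so d-count = 7 − 2 = 5.
Here Δₒ < P (127 < 325), so the high-spin state is favoured.
Configuration: t2g^3 e_g^2.
Unpaired electrons: 5.

5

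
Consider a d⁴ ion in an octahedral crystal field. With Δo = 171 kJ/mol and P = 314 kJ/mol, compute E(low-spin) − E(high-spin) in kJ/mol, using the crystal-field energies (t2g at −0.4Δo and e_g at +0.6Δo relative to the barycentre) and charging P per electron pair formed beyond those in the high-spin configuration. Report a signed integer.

In the high-spin limit (t2g^3 e_g^1) the orbital term is -0.6Δo = -103 kJ/mol, with no excess pairing.
For low-spin the configuration is t2g^4 e_g^0: orbital energy -1.6 × 171 = -274 kJ/mol, and 1 additional pair relative to high-spin adds 314 kJ/mol, giving 40 kJ/mol.
Thus E(LS) − E(HS) = 143 kJ/mol.

143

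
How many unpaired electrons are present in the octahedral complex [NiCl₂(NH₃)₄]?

2

Ligand charges: 2×(-1) from Cl⁻ and 4×(+0) from NH₃ sum to -2; with overall charge +0, Ni is +2.
Group 10 minus oxidation state +2 gives a d⁸ configuration for Ni²⁺.
Configuration: t₂g⁶ eg², giving 2 unpaired electrons.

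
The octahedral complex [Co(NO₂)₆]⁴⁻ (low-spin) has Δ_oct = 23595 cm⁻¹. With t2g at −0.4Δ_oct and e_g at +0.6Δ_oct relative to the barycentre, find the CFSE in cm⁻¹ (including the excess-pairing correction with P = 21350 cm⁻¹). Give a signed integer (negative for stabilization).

Each NO₂⁻ contributes -1; 6 × (-1) = -6. With overall charge -4, Co is in the +2 oxidation state.
Co sits in group 9; removing 2 electrons leaves Co²⁺ with 9 − 2 = 7 d electrons.
The d⁷ electrons fill as t2g^6 e_g^1.
Orbital CFSE = 6(-0.4) + 1(0.6) = -1.8Δ_oct = -1.8 × 23595 = -42471 cm⁻¹.
High-spin d⁷ would be t2g^5 e_g^2 with 2 pairs; low-spin has 3, so 1 excess pair costs +1P = +21350 cm⁻¹.
Combining: -42471 + 21350 = -21121 cm⁻¹.

-21121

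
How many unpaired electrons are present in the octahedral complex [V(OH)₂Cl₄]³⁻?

2

Ligand charges: 2×(-1) from OH⁻ and 4×(-1) from Cl⁻ sum to -6; with overall charge -3, V is +3.
V is in group 5, so V³⁺ is d² (5 − 3 = 2).
Configuration: t2g^2 e_g^0, giving 2 unpaired electrons.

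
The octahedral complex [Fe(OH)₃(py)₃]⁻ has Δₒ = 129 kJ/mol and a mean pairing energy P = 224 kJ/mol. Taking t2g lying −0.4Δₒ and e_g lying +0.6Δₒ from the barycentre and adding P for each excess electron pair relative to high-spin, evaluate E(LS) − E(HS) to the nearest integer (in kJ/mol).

Ligand charges: 3×(-1) from OH⁻ and 3×(+0) from py sum to -3; with overall charge -1, Fe is +2.
Fe sits in group 8; removing 2 electrons leaves Fe²⁺ with 8 − 2 = 6 d electrons.
High-spin d⁶ fills as t2g^4 e_g^2 with CFSE 4(−0.4) + 2(+0.6) = -0.4Δₒ = -52 kJ/mol.
Low-spin: t2g^6 e_g^0, orbital CFSE = -2.4Δₒ = -310 kJ/mol; plus 2 excess pairs × P = +448 kJ/mol; total 138 kJ/mol.
Thus E(LS) − E(HS) = 190 kJ/mol.

190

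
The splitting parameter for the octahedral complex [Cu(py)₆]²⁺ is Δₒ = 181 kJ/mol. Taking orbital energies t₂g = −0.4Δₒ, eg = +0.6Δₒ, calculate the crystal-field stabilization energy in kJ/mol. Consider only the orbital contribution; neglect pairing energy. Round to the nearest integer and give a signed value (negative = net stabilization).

-109

py is neutral, so the +2 overall charge sits on Cu: oxidation state +2.
Group 11 minus oxidation state +2 gives a d⁹ configuration for Cu²⁺.
For octahedral d⁹ the high- and low-spin configurations coincide.
The d⁹ electrons fill as t₂g⁶ eg³.
CFSE(orbital) = 6×(-0.4Δₒ) + 3×(0.6Δₒ) = -0.6Δₒ; with Δₒ = 181 kJ/mol that is -109 kJ/mol.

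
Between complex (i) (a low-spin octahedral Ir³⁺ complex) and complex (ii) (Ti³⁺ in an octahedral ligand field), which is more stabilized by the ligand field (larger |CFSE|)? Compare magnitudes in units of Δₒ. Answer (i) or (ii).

(i)

(i): Group 9 minus oxidation state +3 gives a d⁶ configuration for Ir³⁺; t2g^6 e_g^0, CFSE = -2.4Δₒ.
(ii): Group 4 minus oxidation state +3 gives a d¹ configuration for Ti³⁺; t₂g¹ eg⁰, CFSE = -0.4Δₒ.
So (i) has the larger |CFSE|.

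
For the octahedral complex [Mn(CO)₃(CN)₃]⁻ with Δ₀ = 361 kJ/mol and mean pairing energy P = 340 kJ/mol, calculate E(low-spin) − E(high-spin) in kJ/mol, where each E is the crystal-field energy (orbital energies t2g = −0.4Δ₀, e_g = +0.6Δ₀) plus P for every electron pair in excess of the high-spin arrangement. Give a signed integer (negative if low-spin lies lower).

-42

Ligand charges: 3×(+0) from CO and 3×(-1) from CN⁻ sum to -3; with overall charge -1, Mn is +2.
Group 7 minus oxidation state +2 gives a d⁵ configuration for Mn²⁺.
In the high-spin limit (t2g^3 e_g^2) the orbital term is 0.0Δ₀ = 0 kJ/mol, with no excess pairing.
For low-spin the configuration is t2g^5 e_g^0: orbital energy -2.0 × 361 = -722 kJ/mol, and 2 additional pairs relative to high-spin add 680 kJ/mol, giving -42 kJ/mol.
Thus E(LS) − E(HS) = -42 kJ/mol.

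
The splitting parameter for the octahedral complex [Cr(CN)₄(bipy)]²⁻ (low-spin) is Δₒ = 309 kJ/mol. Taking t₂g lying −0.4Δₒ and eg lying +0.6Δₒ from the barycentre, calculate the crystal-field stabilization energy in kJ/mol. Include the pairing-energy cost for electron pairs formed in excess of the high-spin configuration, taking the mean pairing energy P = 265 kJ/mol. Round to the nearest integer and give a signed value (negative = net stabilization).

-229

Ligand charges: 4×(-1) from CN⁻ and 1×(+0) from bipy sum to -4; with overall charge -2, Cr is +2.
Cr is in group 6, so Cr²⁺ is d⁴ (6 − 2 = 4).
The d⁴ electrons fill as t₂g⁴ eg⁰.
CFSE(orbital) = 4×(-0.4Δₒ) + 0×(0.6Δₒ) = -1.6Δₒ; with Δₒ = 309 kJ/mol that is -494 kJ/mol.
Pairing penalty: 1 pair vs 0 in the high-spin reference → 1 extra × P = 265 kJ/mol.
Overall CFSE = -494 + 265 = -229 kJ/mol.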